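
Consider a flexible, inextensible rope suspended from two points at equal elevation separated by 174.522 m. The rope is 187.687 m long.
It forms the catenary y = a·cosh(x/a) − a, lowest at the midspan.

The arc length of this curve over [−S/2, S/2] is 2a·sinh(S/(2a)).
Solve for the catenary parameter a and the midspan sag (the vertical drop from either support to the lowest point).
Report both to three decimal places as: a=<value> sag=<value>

a=131.148 sag=30.117

seed: a₀ = √(S³/(24(L−S))) = √(174.522³/(24·13.165)) = 129.705747
iter 1: u=0.672761  f(a)=+3.012e-01  f'(a)=-2.123e-01  a ← 129.705747 − (+3.012e-01/-2.123e-01) = 131.124068
iter 2: u=0.665484  f(a)=+5.011e-03  f'(a)=-2.053e-01  a ← 131.124068 − (+5.011e-03/-2.053e-01) = 131.148474
iter 3: u=0.665360  f(a)=+1.439e-06  f'(a)=-2.052e-01  a ← 131.148474 − (+1.439e-06/-2.052e-01) = 131.148481
iter 4: u=0.665360  f(a)=+8.527e-14  f'(a)=-2.052e-01  a ← 131.148481 − (+8.527e-14/-2.052e-01) = 131.148481
converged: |Δa| < 1e-12 after 4 iterations
sag = a·(cosh(S/(2a)) − 1) = 131.148481·(cosh(0.665360) − 1) = 30.116911
T_max/T_min = cosh(S/(2a)) = 1.229640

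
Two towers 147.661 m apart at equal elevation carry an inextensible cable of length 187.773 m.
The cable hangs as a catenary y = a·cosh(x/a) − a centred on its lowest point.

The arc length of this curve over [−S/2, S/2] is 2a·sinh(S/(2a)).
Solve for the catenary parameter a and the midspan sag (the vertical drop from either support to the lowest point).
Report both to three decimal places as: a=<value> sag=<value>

seed: a₀ = √(S³/(24(L−S))) = √(147.661³/(24·40.112)) = 57.830364
iter 1: u=1.276674  f(a)=+3.399e+00  f'(a)=-1.627e+00  a ← 57.830364 − (+3.399e+00/-1.627e+00) = 59.919423
iter 2: u=1.232163  f(a)=+1.928e-01  f'(a)=-1.447e+00  a ← 59.919423 − (+1.928e-01/-1.447e+00) = 60.052692
iter 3: u=1.229429  f(a)=+7.035e-04  f'(a)=-1.436e+00  a ← 60.052692 − (+7.035e-04/-1.436e+00) = 60.053181
iter 4: u=1.229419  f(a)=+9.438e-09  f'(a)=-1.436e+00  a ← 60.053181 − (+9.438e-09/-1.436e+00) = 60.053181
iter 5: u=1.229419  f(a)=-2.842e-14  f'(a)=-1.436e+00  a ← 60.053181 − (-2.842e-14/-1.436e+00) = 60.053181
converged: |Δa| < 1e-12 after 5 iterations
sag = a·(cosh(S/(2a)) − 1) = 60.053181·(cosh(1.229419) − 1) = 51.396626
T_max/T_min = cosh(S/(2a)) = 1.855852

a=60.053 sag=51.397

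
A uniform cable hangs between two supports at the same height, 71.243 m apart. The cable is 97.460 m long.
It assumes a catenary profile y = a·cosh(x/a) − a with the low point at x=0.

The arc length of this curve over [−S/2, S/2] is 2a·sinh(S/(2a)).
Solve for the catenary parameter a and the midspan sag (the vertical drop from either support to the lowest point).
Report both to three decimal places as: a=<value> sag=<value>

seed: a₀ = √(S³/(24(L−S))) = √(71.243³/(24·26.217)) = 23.972658
iter 1: u=1.485922  f(a)=+3.051e+00  f'(a)=-2.710e+00  a ← 23.972658 − (+3.051e+00/-2.710e+00) = 25.098631
iter 2: u=1.419261  f(a)=+2.281e-01  f'(a)=-2.318e+00  a ← 25.098631 − (+2.281e-01/-2.318e+00) = 25.197033
iter 3: u=1.413718  f(a)=+1.503e-03  f'(a)=-2.288e+00  a ← 25.197033 − (+1.503e-03/-2.288e+00) = 25.197691
iter 4: u=1.413681  f(a)=+6.622e-08  f'(a)=-2.288e+00  a ← 25.197691 − (+6.622e-08/-2.288e+00) = 25.197691
iter 5: u=1.413681  f(a)=+0.000e+00  f'(a)=-2.288e+00  a ← 25.197691 − (+0.000e+00/-2.288e+00) = 25.197691
converged: |Δa| < 1e-12 after 5 iterations
sag = a·(cosh(S/(2a)) − 1) = 25.197691·(cosh(1.413681) − 1) = 29.661552
T_max/T_min = cosh(S/(2a)) = 2.177154

a=25.198 sag=29.662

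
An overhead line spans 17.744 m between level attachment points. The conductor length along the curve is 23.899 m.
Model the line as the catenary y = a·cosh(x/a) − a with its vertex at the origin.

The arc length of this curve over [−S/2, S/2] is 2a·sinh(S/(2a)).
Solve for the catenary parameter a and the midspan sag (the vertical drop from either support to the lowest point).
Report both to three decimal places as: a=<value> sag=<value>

seed: a₀ = √(S³/(24(L−S))) = √(17.744³/(24·6.155)) = 6.149753
iter 1: u=1.442660  f(a)=+6.732e-01  f'(a)=-2.451e+00  a ← 6.149753 − (+6.732e-01/-2.451e+00) = 6.424465
iter 2: u=1.380971  f(a)=+4.774e-02  f'(a)=-2.114e+00  a ← 6.424465 − (+4.774e-02/-2.114e+00) = 6.447044
iter 3: u=1.376135  f(a)=+2.805e-04  f'(a)=-2.089e+00  a ← 6.447044 − (+2.805e-04/-2.089e+00) = 6.447178
iter 4: u=1.376106  f(a)=+9.814e-09  f'(a)=-2.089e+00  a ← 6.447178 − (+9.814e-09/-2.089e+00) = 6.447178
iter 5: u=1.376106  f(a)=+0.000e+00  f'(a)=-2.089e+00  a ← 6.447178 − (+0.000e+00/-2.089e+00) = 6.447178
converged: |Δa| < 1e-12 after 5 iterations
sag = a·(cosh(S/(2a)) − 1) = 6.447178·(cosh(1.376106) − 1) = 7.130622
T_max/T_min = cosh(S/(2a)) = 2.106007

a=6.447 sag=7.131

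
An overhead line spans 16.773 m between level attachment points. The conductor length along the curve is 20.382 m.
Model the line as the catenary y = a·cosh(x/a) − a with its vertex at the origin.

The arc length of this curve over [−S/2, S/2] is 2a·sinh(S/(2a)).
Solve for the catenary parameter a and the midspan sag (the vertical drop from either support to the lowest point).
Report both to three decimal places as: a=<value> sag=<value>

a=7.608 sag=5.109

seed: a₀ = √(S³/(24(L−S))) = √(16.773³/(24·3.609)) = 7.381031
iter 1: u=1.136223  f(a)=+2.403e-01  f'(a)=-1.110e+00  a ← 7.381031 − (+2.403e-01/-1.110e+00) = 7.597451
iter 2: u=1.103857  f(a)=+1.097e-02  f'(a)=-1.011e+00  a ← 7.597451 − (+1.097e-02/-1.011e+00) = 7.608305
iter 3: u=1.102282  f(a)=+2.531e-05  f'(a)=-1.006e+00  a ← 7.608305 − (+2.531e-05/-1.006e+00) = 7.608330
iter 4: u=1.102279  f(a)=+1.353e-10  f'(a)=-1.006e+00  a ← 7.608330 − (+1.353e-10/-1.006e+00) = 7.608330
iter 5: u=1.102279  f(a)=+0.000e+00  f'(a)=-1.006e+00  a ← 7.608330 − (+0.000e+00/-1.006e+00) = 7.608330
converged: |Δa| < 1e-12 after 5 iterations
sag = a·(cosh(S/(2a)) − 1) = 7.608330·(cosh(1.102279) − 1) = 5.109498
T_max/T_min = cosh(S/(2a)) = 1.671566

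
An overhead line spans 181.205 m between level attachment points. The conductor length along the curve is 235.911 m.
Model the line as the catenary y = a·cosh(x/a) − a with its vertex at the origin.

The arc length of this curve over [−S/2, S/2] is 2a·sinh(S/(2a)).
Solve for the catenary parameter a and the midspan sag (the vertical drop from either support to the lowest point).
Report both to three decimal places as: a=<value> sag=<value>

seed: a₀ = √(S³/(24(L−S))) = √(181.205³/(24·54.706)) = 67.318149
iter 1: u=1.345885  f(a)=+5.174e+00  f'(a)=-1.939e+00  a ← 67.318149 − (+5.174e+00/-1.939e+00) = 69.985928
iter 2: u=1.294582  f(a)=+3.235e-01  f'(a)=-1.704e+00  a ← 69.985928 − (+3.235e-01/-1.704e+00) = 70.175772
iter 3: u=1.291079  f(a)=+1.451e-03  f'(a)=-1.689e+00  a ← 70.175772 − (+1.451e-03/-1.689e+00) = 70.176631
iter 4: u=1.291064  f(a)=+2.947e-08  f'(a)=-1.688e+00  a ← 70.176631 − (+2.947e-08/-1.688e+00) = 70.176631
iter 5: u=1.291064  f(a)=-2.842e-14  f'(a)=-1.688e+00  a ← 70.176631 − (-2.842e-14/-1.688e+00) = 70.176631
converged: |Δa| < 1e-12 after 5 iterations
sag = a·(cosh(S/(2a)) − 1) = 70.176631·(cosh(1.291064) − 1) = 67.075908
T_max/T_min = cosh(S/(2a)) = 1.955815

a=70.177 sag=67.076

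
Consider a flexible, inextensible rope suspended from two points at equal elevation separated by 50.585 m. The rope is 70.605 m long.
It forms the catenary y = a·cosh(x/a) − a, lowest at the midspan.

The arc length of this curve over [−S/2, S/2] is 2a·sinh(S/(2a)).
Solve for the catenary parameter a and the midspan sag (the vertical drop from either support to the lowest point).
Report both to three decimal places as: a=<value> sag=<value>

a=17.311 sag=22.008

seed: a₀ = √(S³/(24(L−S))) = √(50.585³/(24·20.020)) = 16.413265
iter 1: u=1.540979  f(a)=+2.516e+00  f'(a)=-3.070e+00  a ← 16.413265 − (+2.516e+00/-3.070e+00) = 17.232747
iter 2: u=1.467700  f(a)=+2.007e-01  f'(a)=-2.598e+00  a ← 17.232747 − (+2.007e-01/-2.598e+00) = 17.309994
iter 3: u=1.461150  f(a)=+1.522e-03  f'(a)=-2.559e+00  a ← 17.309994 − (+1.522e-03/-2.559e+00) = 17.310589
iter 4: u=1.461100  f(a)=+8.896e-08  f'(a)=-2.559e+00  a ← 17.310589 − (+8.896e-08/-2.559e+00) = 17.310589
iter 5: u=1.461100  f(a)=-1.421e-14  f'(a)=-2.559e+00  a ← 17.310589 − (-1.421e-14/-2.559e+00) = 17.310589
converged: |Δa| < 1e-12 after 5 iterations
sag = a·(cosh(S/(2a)) − 1) = 17.310589·(cosh(1.461100) − 1) = 22.007638
T_max/T_min = cosh(S/(2a)) = 2.271340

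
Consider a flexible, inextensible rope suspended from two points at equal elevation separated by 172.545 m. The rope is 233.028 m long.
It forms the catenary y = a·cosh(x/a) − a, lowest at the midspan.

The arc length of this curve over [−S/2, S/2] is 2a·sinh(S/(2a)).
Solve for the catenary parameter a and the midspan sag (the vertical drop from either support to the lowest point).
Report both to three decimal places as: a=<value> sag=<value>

seed: a₀ = √(S³/(24(L−S))) = √(172.545³/(24·60.483)) = 59.488263
iter 1: u=1.450244  f(a)=+6.688e+00  f'(a)=-2.495e+00  a ← 59.488263 − (+6.688e+00/-2.495e+00) = 62.169498
iter 2: u=1.387698  f(a)=+4.788e-01  f'(a)=-2.149e+00  a ← 62.169498 − (+4.788e-01/-2.149e+00) = 62.392278
iter 3: u=1.382743  f(a)=+2.871e-03  f'(a)=-2.123e+00  a ← 62.392278 − (+2.871e-03/-2.123e+00) = 62.393631
iter 4: u=1.382713  f(a)=+1.046e-07  f'(a)=-2.123e+00  a ← 62.393631 − (+1.046e-07/-2.123e+00) = 62.393631
iter 5: u=1.382713  f(a)=-2.842e-14  f'(a)=-2.123e+00  a ← 62.393631 − (-2.842e-14/-2.123e+00) = 62.393631
converged: |Δa| < 1e-12 after 5 iterations
sag = a·(cosh(S/(2a)) − 1) = 62.393631·(cosh(1.382713) − 1) = 69.774737
T_max/T_min = cosh(S/(2a)) = 2.118299

a=62.394 sag=69.775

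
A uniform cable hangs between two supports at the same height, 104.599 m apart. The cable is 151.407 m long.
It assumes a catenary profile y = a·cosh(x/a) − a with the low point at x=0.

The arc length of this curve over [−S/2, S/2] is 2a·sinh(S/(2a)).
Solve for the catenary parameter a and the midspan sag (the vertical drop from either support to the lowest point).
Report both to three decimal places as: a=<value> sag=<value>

a=33.871 sag=49.064

seed: a₀ = √(S³/(24(L−S))) = √(104.599³/(24·46.808)) = 31.917262
iter 1: u=1.638596  f(a)=+6.701e+00  f'(a)=-3.800e+00  a ← 31.917262 − (+6.701e+00/-3.800e+00) = 33.680692
iter 2: u=1.552804  f(a)=+5.954e-01  f'(a)=-3.152e+00  a ← 33.680692 − (+5.954e-01/-3.152e+00) = 33.869595
iter 3: u=1.544143  f(a)=+5.714e-03  f'(a)=-3.092e+00  a ← 33.869595 − (+5.714e-03/-3.092e+00) = 33.871443
iter 4: u=1.544059  f(a)=+5.374e-07  f'(a)=-3.091e+00  a ← 33.871443 − (+5.374e-07/-3.091e+00) = 33.871443
iter 5: u=1.544059  f(a)=+2.842e-14  f'(a)=-3.091e+00  a ← 33.871443 − (+2.842e-14/-3.091e+00) = 33.871443
converged: |Δa| < 1e-12 after 5 iterations
sag = a·(cosh(S/(2a)) − 1) = 33.871443·(cosh(1.544059) − 1) = 49.064041
T_max/T_min = cosh(S/(2a)) = 2.448537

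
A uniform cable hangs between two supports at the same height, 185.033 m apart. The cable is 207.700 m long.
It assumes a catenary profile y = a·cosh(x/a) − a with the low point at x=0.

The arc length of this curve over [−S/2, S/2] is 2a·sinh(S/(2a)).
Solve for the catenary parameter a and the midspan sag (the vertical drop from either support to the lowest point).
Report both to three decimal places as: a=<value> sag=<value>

a=109.842 sag=41.321

seed: a₀ = √(S³/(24(L−S))) = √(185.033³/(24·22.667)) = 107.912348
iter 1: u=0.857330  f(a)=+8.478e-01  f'(a)=-4.518e-01  a ← 107.912348 − (+8.478e-01/-4.518e-01) = 109.788748
iter 2: u=0.842677  f(a)=+2.262e-02  f'(a)=-4.280e-01  a ← 109.788748 − (+2.262e-02/-4.280e-01) = 109.841594
iter 3: u=0.842272  f(a)=+1.708e-05  f'(a)=-4.273e-01  a ← 109.841594 − (+1.708e-05/-4.273e-01) = 109.841634
iter 4: u=0.842272  f(a)=+9.749e-12  f'(a)=-4.273e-01  a ← 109.841634 − (+9.749e-12/-4.273e-01) = 109.841634
converged: |Δa| < 1e-12 after 4 iterations
sag = a·(cosh(S/(2a)) − 1) = 109.841634·(cosh(0.842272) − 1) = 41.320554
T_max/T_min = cosh(S/(2a)) = 1.376183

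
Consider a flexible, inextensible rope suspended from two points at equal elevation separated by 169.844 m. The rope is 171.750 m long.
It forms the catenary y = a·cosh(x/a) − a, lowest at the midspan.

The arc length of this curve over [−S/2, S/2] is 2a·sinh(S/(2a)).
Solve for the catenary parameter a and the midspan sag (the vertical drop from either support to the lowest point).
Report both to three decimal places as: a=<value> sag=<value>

seed: a₀ = √(S³/(24(L−S))) = √(169.844³/(24·1.906)) = 327.271544
iter 1: u=0.259485  f(a)=+6.427e-03  f'(a)=-1.173e-02  a ← 327.271544 − (+6.427e-03/-1.173e-02) = 327.819628
iter 2: u=0.259051  f(a)=+1.618e-05  f'(a)=-1.167e-02  a ← 327.819628 − (+1.618e-05/-1.167e-02) = 327.821015
iter 3: u=0.259050  f(a)=+1.032e-10  f'(a)=-1.167e-02  a ← 327.821015 − (+1.032e-10/-1.167e-02) = 327.821015
iter 4: u=0.259050  f(a)=-2.842e-14  f'(a)=-1.167e-02  a ← 327.821015 − (-2.842e-14/-1.167e-02) = 327.821015
converged: |Δa| < 1e-12 after 4 iterations
sag = a·(cosh(S/(2a)) − 1) = 327.821015·(cosh(0.259050) − 1) = 11.061167
T_max/T_min = cosh(S/(2a)) = 1.033741

a=327.821 sag=11.061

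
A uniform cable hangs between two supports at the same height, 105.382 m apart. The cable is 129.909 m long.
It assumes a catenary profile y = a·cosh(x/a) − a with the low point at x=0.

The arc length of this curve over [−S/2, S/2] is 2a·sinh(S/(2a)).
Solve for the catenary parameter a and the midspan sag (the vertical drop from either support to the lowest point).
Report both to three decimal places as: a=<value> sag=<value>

a=46.068 sag=33.564

seed: a₀ = √(S³/(24(L−S))) = √(105.382³/(24·24.527)) = 44.588393
iter 1: u=1.181720  f(a)=+1.771e+00  f'(a)=-1.262e+00  a ← 44.588393 − (+1.771e+00/-1.262e+00) = 45.991805
iter 2: u=1.145661  f(a)=+8.703e-02  f'(a)=-1.140e+00  a ← 45.991805 − (+8.703e-02/-1.140e+00) = 46.068124
iter 3: u=1.143763  f(a)=+2.343e-04  f'(a)=-1.134e+00  a ← 46.068124 − (+2.343e-04/-1.134e+00) = 46.068330
iter 4: u=1.143758  f(a)=+1.709e-09  f'(a)=-1.134e+00  a ← 46.068330 − (+1.709e-09/-1.134e+00) = 46.068330
iter 5: u=1.143758  f(a)=-2.842e-14  f'(a)=-1.134e+00  a ← 46.068330 − (-2.842e-14/-1.134e+00) = 46.068330
converged: |Δa| < 1e-12 after 5 iterations
sag = a·(cosh(S/(2a)) − 1) = 46.068330·(cosh(1.143758) − 1) = 33.564440
T_max/T_min = cosh(S/(2a)) = 1.728579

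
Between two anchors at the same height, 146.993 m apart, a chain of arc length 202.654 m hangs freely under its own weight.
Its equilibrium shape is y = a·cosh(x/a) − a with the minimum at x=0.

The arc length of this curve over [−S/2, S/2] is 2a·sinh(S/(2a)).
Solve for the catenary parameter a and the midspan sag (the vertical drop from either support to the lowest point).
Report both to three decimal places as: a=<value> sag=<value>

a=51.319 sag=62.263

seed: a₀ = √(S³/(24(L−S))) = √(146.993³/(24·55.661)) = 48.760018
iter 1: u=1.507311  f(a)=+6.676e+00  f'(a)=-2.846e+00  a ← 48.760018 − (+6.676e+00/-2.846e+00) = 51.106076
iter 2: u=1.438117  f(a)=+5.121e-01  f'(a)=-2.424e+00  a ← 51.106076 − (+5.121e-01/-2.424e+00) = 51.317289
iter 3: u=1.432198  f(a)=+3.566e-03  f'(a)=-2.391e+00  a ← 51.317289 − (+3.566e-03/-2.391e+00) = 51.318781
iter 4: u=1.432156  f(a)=+1.756e-07  f'(a)=-2.391e+00  a ← 51.318781 − (+1.756e-07/-2.391e+00) = 51.318781
iter 5: u=1.432156  f(a)=+2.842e-14  f'(a)=-2.391e+00  a ← 51.318781 − (+2.842e-14/-2.391e+00) = 51.318781
converged: |Δa| < 1e-12 after 5 iterations
sag = a·(cosh(S/(2a)) − 1) = 51.318781·(cosh(1.432156) − 1) = 62.262812
T_max/T_min = cosh(S/(2a)) = 2.213256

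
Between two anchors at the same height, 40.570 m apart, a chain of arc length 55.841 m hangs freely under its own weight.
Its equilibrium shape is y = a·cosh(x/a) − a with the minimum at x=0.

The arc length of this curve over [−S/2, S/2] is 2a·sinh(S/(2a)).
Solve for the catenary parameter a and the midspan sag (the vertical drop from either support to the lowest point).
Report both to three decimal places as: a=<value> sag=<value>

seed: a₀ = √(S³/(24(L−S))) = √(40.570³/(24·15.271)) = 13.497960
iter 1: u=1.502820  f(a)=+1.820e+00  f'(a)=-2.817e+00  a ← 13.497960 − (+1.820e+00/-2.817e+00) = 14.144154
iter 2: u=1.434161  f(a)=+1.389e-01  f'(a)=-2.402e+00  a ← 14.144154 − (+1.389e-01/-2.402e+00) = 14.201970
iter 3: u=1.428323  f(a)=+9.559e-04  f'(a)=-2.369e+00  a ← 14.201970 − (+9.559e-04/-2.369e+00) = 14.202374
iter 4: u=1.428282  f(a)=+4.598e-08  f'(a)=-2.369e+00  a ← 14.202374 − (+4.598e-08/-2.369e+00) = 14.202374
iter 5: u=1.428282  f(a)=-1.421e-14  f'(a)=-2.369e+00  a ← 14.202374 − (-1.421e-14/-2.369e+00) = 14.202374
converged: |Δa| < 1e-12 after 5 iterations
sag = a·(cosh(S/(2a)) − 1) = 14.202374·(cosh(1.428282) − 1) = 17.122724
T_max/T_min = cosh(S/(2a)) = 2.205624

a=14.202 sag=17.123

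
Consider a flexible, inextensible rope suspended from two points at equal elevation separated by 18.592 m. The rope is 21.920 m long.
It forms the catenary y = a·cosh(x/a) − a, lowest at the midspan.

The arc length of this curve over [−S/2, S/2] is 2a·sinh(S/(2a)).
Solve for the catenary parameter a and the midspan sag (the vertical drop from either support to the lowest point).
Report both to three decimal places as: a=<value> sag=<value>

seed: a₀ = √(S³/(24(L−S))) = √(18.592³/(24·3.328)) = 8.969989
iter 1: u=1.036345  f(a)=+1.834e-01  f'(a)=-8.248e-01  a ← 8.969989 − (+1.834e-01/-8.248e-01) = 9.192278
iter 2: u=1.011284  f(a)=+7.037e-03  f'(a)=-7.626e-01  a ← 9.192278 − (+7.037e-03/-7.626e-01) = 9.201506
iter 3: u=1.010269  f(a)=+1.128e-05  f'(a)=-7.602e-01  a ← 9.201506 − (+1.128e-05/-7.602e-01) = 9.201520
iter 4: u=1.010268  f(a)=+2.910e-11  f'(a)=-7.602e-01  a ← 9.201520 − (+2.910e-11/-7.602e-01) = 9.201520
iter 5: u=1.010268  f(a)=+3.553e-15  f'(a)=-7.602e-01  a ← 9.201520 − (+3.553e-15/-7.602e-01) = 9.201520
converged: |Δa| < 1e-12 after 5 iterations
sag = a·(cosh(S/(2a)) − 1) = 9.201520·(cosh(1.010268) − 1) = 5.108951
T_max/T_min = cosh(S/(2a)) = 1.555229

a=9.202 sag=5.109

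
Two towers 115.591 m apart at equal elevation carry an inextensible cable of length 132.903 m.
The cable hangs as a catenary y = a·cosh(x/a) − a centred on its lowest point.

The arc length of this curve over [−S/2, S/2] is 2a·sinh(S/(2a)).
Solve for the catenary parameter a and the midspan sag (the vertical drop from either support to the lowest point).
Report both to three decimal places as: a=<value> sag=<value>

seed: a₀ = √(S³/(24(L−S))) = √(115.591³/(24·17.312)) = 60.968679
iter 1: u=0.947954  f(a)=+7.947e-01  f'(a)=-6.206e-01  a ← 60.968679 − (+7.947e-01/-6.206e-01) = 62.249214
iter 2: u=0.928453  f(a)=+2.573e-02  f'(a)=-5.810e-01  a ← 62.249214 − (+2.573e-02/-5.810e-01) = 62.293494
iter 3: u=0.927794  f(a)=+2.896e-05  f'(a)=-5.797e-01  a ← 62.293494 − (+2.896e-05/-5.797e-01) = 62.293544
iter 4: u=0.927793  f(a)=+3.678e-11  f'(a)=-5.797e-01  a ← 62.293544 − (+3.678e-11/-5.797e-01) = 62.293544
iter 5: u=0.927793  f(a)=+2.842e-14  f'(a)=-5.797e-01  a ← 62.293544 − (+2.842e-14/-5.797e-01) = 62.293544
converged: |Δa| < 1e-12 after 5 iterations
sag = a·(cosh(S/(2a)) − 1) = 62.293544·(cosh(0.927793) − 1) = 28.790414
T_max/T_min = cosh(S/(2a)) = 1.462173

a=62.294 sag=28.790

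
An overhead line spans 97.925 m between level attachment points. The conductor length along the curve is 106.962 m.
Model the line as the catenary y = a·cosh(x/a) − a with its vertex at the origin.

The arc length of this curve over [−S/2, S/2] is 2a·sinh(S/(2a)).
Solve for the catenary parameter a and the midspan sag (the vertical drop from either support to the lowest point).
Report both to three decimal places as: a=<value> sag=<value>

seed: a₀ = √(S³/(24(L−S))) = √(97.925³/(24·9.037)) = 65.799502
iter 1: u=0.744117  f(a)=+2.535e-01  f'(a)=-2.902e-01  a ← 65.799502 − (+2.535e-01/-2.902e-01) = 66.673110
iter 2: u=0.734367  f(a)=+5.137e-03  f'(a)=-2.785e-01  a ← 66.673110 − (+5.137e-03/-2.785e-01) = 66.691553
iter 3: u=0.734163  f(a)=+2.206e-06  f'(a)=-2.783e-01  a ← 66.691553 − (+2.206e-06/-2.783e-01) = 66.691561
iter 4: u=0.734163  f(a)=+3.979e-13  f'(a)=-2.783e-01  a ← 66.691561 − (+3.979e-13/-2.783e-01) = 66.691561
converged: |Δa| < 1e-12 after 4 iterations
sag = a·(cosh(S/(2a)) − 1) = 66.691561·(cosh(0.734163) − 1) = 18.795173
T_max/T_min = cosh(S/(2a)) = 1.281822

a=66.692 sag=18.795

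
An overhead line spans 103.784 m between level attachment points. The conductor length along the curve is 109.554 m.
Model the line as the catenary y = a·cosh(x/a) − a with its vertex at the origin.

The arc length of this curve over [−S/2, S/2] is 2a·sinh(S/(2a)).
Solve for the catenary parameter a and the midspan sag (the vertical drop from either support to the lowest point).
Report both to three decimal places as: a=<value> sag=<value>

seed: a₀ = √(S³/(24(L−S))) = √(103.784³/(24·5.770)) = 89.846690
iter 1: u=0.577562  f(a)=+9.700e-02  f'(a)=-1.328e-01  a ← 89.846690 − (+9.700e-02/-1.328e-01) = 90.577276
iter 2: u=0.572903  f(a)=+1.196e-03  f'(a)=-1.295e-01  a ← 90.577276 − (+1.196e-03/-1.295e-01) = 90.586510
iter 3: u=0.572845  f(a)=+1.868e-07  f'(a)=-1.295e-01  a ← 90.586510 − (+1.868e-07/-1.295e-01) = 90.586511
iter 4: u=0.572845  f(a)=+0.000e+00  f'(a)=-1.295e-01  a ← 90.586511 − (+0.000e+00/-1.295e-01) = 90.586511
converged: |Δa| < 1e-12 after 4 iterations
sag = a·(cosh(S/(2a)) − 1) = 90.586511·(cosh(0.572845) − 1) = 15.273943
T_max/T_min = cosh(S/(2a)) = 1.168612

a=90.587 sag=15.274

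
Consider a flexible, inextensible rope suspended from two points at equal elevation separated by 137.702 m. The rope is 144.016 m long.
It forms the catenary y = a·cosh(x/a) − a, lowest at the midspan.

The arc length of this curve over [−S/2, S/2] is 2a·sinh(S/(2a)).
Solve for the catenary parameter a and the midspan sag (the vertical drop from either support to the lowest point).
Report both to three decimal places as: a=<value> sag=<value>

seed: a₀ = √(S³/(24(L−S))) = √(137.702³/(24·6.314)) = 131.266064
iter 1: u=0.524515  f(a)=+8.743e-02  f'(a)=-9.887e-02  a ← 131.266064 − (+8.743e-02/-9.887e-02) = 132.150269
iter 2: u=0.521005  f(a)=+8.912e-04  f'(a)=-9.687e-02  a ← 132.150269 − (+8.912e-04/-9.687e-02) = 132.159469
iter 3: u=0.520969  f(a)=+9.473e-08  f'(a)=-9.685e-02  a ← 132.159469 − (+9.473e-08/-9.685e-02) = 132.159470
iter 4: u=0.520969  f(a)=+0.000e+00  f'(a)=-9.685e-02  a ← 132.159470 − (+0.000e+00/-9.685e-02) = 132.159470
converged: |Δa| < 1e-12 after 4 iterations
sag = a·(cosh(S/(2a)) − 1) = 132.159470·(cosh(0.520969) − 1) = 18.343944
T_max/T_min = cosh(S/(2a)) = 1.138802

a=132.159 sag=18.344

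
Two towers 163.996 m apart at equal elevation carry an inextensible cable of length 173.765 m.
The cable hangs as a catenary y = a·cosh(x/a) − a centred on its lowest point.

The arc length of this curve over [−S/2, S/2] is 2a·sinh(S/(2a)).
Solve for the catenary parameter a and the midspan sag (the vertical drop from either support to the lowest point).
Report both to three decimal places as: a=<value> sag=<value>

seed: a₀ = √(S³/(24(L−S))) = √(163.996³/(24·9.769)) = 137.157388
iter 1: u=0.597839  f(a)=+1.761e-01  f'(a)=-1.476e-01  a ← 137.157388 − (+1.761e-01/-1.476e-01) = 138.350228
iter 2: u=0.592684  f(a)=+2.323e-03  f'(a)=-1.437e-01  a ← 138.350228 − (+2.323e-03/-1.437e-01) = 138.366392
iter 3: u=0.592615  f(a)=+4.165e-07  f'(a)=-1.437e-01  a ← 138.366392 − (+4.165e-07/-1.437e-01) = 138.366395
iter 4: u=0.592615  f(a)=+0.000e+00  f'(a)=-1.437e-01  a ← 138.366395 − (+0.000e+00/-1.437e-01) = 138.366395
converged: |Δa| < 1e-12 after 4 iterations
sag = a·(cosh(S/(2a)) − 1) = 138.366395·(cosh(0.592615) − 1) = 25.016065
T_max/T_min = cosh(S/(2a)) = 1.180796

a=138.366 sag=25.016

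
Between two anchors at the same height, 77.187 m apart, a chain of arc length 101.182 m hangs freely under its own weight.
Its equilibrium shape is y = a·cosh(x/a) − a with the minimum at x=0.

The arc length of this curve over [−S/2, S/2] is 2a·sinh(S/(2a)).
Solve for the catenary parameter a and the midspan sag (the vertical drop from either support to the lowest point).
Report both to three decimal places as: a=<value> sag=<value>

a=29.492 sag=29.068

seed: a₀ = √(S³/(24(L−S))) = √(77.187³/(24·23.995)) = 28.258574
iter 1: u=1.365727  f(a)=+2.340e+00  f'(a)=-2.037e+00  a ← 28.258574 − (+2.340e+00/-2.037e+00) = 29.407301
iter 2: u=1.312378  f(a)=+1.502e-01  f'(a)=-1.783e+00  a ← 29.407301 − (+1.502e-01/-1.783e+00) = 29.491565
iter 3: u=1.308628  f(a)=+7.134e-04  f'(a)=-1.766e+00  a ← 29.491565 − (+7.134e-04/-1.766e+00) = 29.491969
iter 4: u=1.308611  f(a)=+1.625e-08  f'(a)=-1.766e+00  a ← 29.491969 − (+1.625e-08/-1.766e+00) = 29.491969
iter 5: u=1.308611  f(a)=+0.000e+00  f'(a)=-1.766e+00  a ← 29.491969 − (+0.000e+00/-1.766e+00) = 29.491969
converged: |Δa| < 1e-12 after 5 iterations
sag = a·(cosh(S/(2a)) − 1) = 29.491969·(cosh(1.308611) − 1) = 29.067621
T_max/T_min = cosh(S/(2a)) = 1.985611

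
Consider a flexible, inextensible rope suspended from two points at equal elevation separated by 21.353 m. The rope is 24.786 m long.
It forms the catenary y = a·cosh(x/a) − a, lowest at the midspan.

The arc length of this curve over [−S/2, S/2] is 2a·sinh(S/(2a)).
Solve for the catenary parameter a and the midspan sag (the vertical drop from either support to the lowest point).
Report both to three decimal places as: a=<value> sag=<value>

a=11.123 sag=5.529

seed: a₀ = √(S³/(24(L−S))) = √(21.353³/(24·3.433)) = 10.870408
iter 1: u=0.982162  f(a)=+1.694e-01  f'(a)=-6.947e-01  a ← 10.870408 − (+1.694e-01/-6.947e-01) = 11.114308
iter 2: u=0.960609  f(a)=+5.870e-03  f'(a)=-6.473e-01  a ← 11.114308 − (+5.870e-03/-6.473e-01) = 11.123377
iter 3: u=0.959825  f(a)=+7.607e-06  f'(a)=-6.456e-01  a ← 11.123377 − (+7.607e-06/-6.456e-01) = 11.123389
iter 4: u=0.959824  f(a)=+1.281e-11  f'(a)=-6.456e-01  a ← 11.123389 − (+1.281e-11/-6.456e-01) = 11.123389
iter 5: u=0.959824  f(a)=+3.553e-15  f'(a)=-6.456e-01  a ← 11.123389 − (+3.553e-15/-6.456e-01) = 11.123389
converged: |Δa| < 1e-12 after 5 iterations
sag = a·(cosh(S/(2a)) − 1) = 11.123389·(cosh(0.959824) − 1) = 5.529426
T_max/T_min = cosh(S/(2a)) = 1.497099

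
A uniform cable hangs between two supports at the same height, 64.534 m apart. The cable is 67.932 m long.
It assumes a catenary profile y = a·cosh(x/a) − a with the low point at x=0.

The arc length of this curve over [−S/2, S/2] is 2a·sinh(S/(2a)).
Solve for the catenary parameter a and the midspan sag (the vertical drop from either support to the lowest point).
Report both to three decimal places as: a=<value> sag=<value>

seed: a₀ = √(S³/(24(L−S))) = √(64.534³/(24·3.398)) = 57.407095
iter 1: u=0.562073  f(a)=+5.408e-02  f'(a)=-1.222e-01  a ← 57.407095 − (+5.408e-02/-1.222e-01) = 57.849786
iter 2: u=0.557772  f(a)=+6.320e-04  f'(a)=-1.193e-01  a ← 57.849786 − (+6.320e-04/-1.193e-01) = 57.855083
iter 3: u=0.557721  f(a)=+8.856e-08  f'(a)=-1.193e-01  a ← 57.855083 − (+8.856e-08/-1.193e-01) = 57.855083
iter 4: u=0.557721  f(a)=+0.000e+00  f'(a)=-1.193e-01  a ← 57.855083 − (+0.000e+00/-1.193e-01) = 57.855083
converged: |Δa| < 1e-12 after 4 iterations
sag = a·(cosh(S/(2a)) − 1) = 57.855083·(cosh(0.557721) − 1) = 9.233663
T_max/T_min = cosh(S/(2a)) = 1.159600

a=57.855 sag=9.234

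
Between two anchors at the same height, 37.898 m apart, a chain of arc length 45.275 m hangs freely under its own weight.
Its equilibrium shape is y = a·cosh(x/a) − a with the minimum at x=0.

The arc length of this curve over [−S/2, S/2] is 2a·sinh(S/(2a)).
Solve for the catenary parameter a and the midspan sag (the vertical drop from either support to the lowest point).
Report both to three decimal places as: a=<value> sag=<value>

a=18.024 sag=10.912

seed: a₀ = √(S³/(24(L−S))) = √(37.898³/(24·7.377)) = 17.533916
iter 1: u=1.080706  f(a)=+4.430e-01  f'(a)=-9.439e-01  a ← 17.533916 − (+4.430e-01/-9.439e-01) = 18.003198
iter 2: u=1.052535  f(a)=+1.841e-02  f'(a)=-8.669e-01  a ← 18.003198 − (+1.841e-02/-8.669e-01) = 18.024430
iter 3: u=1.051295  f(a)=+3.483e-05  f'(a)=-8.637e-01  a ← 18.024430 − (+3.483e-05/-8.637e-01) = 18.024470
iter 4: u=1.051293  f(a)=+1.253e-10  f'(a)=-8.637e-01  a ← 18.024470 − (+1.253e-10/-8.637e-01) = 18.024470
iter 5: u=1.051293  f(a)=+7.105e-15  f'(a)=-8.637e-01  a ← 18.024470 − (+7.105e-15/-8.637e-01) = 18.024470
converged: |Δa| < 1e-12 after 5 iterations
sag = a·(cosh(S/(2a)) − 1) = 18.024470·(cosh(1.051293) − 1) = 10.912322
T_max/T_min = cosh(S/(2a)) = 1.605417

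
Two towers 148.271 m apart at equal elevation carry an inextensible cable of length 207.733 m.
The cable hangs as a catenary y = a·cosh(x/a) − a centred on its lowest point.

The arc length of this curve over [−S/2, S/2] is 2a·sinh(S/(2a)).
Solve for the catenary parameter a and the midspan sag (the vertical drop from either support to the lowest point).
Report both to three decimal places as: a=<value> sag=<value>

seed: a₀ = √(S³/(24(L−S))) = √(148.271³/(24·59.462)) = 47.792412
iter 1: u=1.551198  f(a)=+7.578e+00  f'(a)=-3.141e+00  a ← 47.792412 − (+7.578e+00/-3.141e+00) = 50.205021
iter 2: u=1.476655  f(a)=+6.116e-01  f'(a)=-2.653e+00  a ← 50.205021 − (+6.116e-01/-2.653e+00) = 50.435589
iter 3: u=1.469905  f(a)=+4.757e-03  f'(a)=-2.611e+00  a ← 50.435589 − (+4.757e-03/-2.611e+00) = 50.437411
iter 4: u=1.469851  f(a)=+2.927e-07  f'(a)=-2.611e+00  a ← 50.437411 − (+2.927e-07/-2.611e+00) = 50.437411
iter 5: u=1.469851  f(a)=+0.000e+00  f'(a)=-2.611e+00  a ← 50.437411 − (+0.000e+00/-2.611e+00) = 50.437411
converged: |Δa| < 1e-12 after 5 iterations
sag = a·(cosh(S/(2a)) − 1) = 50.437411·(cosh(1.469851) − 1) = 65.027659
T_max/T_min = cosh(S/(2a)) = 2.289274

a=50.437 sag=65.028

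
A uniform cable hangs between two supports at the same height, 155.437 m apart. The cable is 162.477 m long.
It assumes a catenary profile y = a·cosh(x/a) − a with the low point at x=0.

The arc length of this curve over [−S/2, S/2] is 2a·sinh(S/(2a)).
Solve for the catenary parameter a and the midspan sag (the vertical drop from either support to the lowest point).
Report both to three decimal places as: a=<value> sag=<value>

a=150.089 sag=20.576

seed: a₀ = √(S³/(24(L−S))) = √(155.437³/(24·7.040)) = 149.086960
iter 1: u=0.521296  f(a)=+9.628e-02  f'(a)=-9.703e-02  a ← 149.086960 − (+9.628e-02/-9.703e-02) = 150.079171
iter 2: u=0.517850  f(a)=+9.696e-04  f'(a)=-9.509e-02  a ← 150.079171 − (+9.696e-04/-9.509e-02) = 150.089368
iter 3: u=0.517815  f(a)=+1.006e-07  f'(a)=-9.507e-02  a ← 150.089368 − (+1.006e-07/-9.507e-02) = 150.089369
iter 4: u=0.517815  f(a)=-2.842e-14  f'(a)=-9.507e-02  a ← 150.089369 − (-2.842e-14/-9.507e-02) = 150.089369
converged: |Δa| < 1e-12 after 4 iterations
sag = a·(cosh(S/(2a)) − 1) = 150.089369·(cosh(0.517815) − 1) = 20.575544
T_max/T_min = cosh(S/(2a)) = 1.137089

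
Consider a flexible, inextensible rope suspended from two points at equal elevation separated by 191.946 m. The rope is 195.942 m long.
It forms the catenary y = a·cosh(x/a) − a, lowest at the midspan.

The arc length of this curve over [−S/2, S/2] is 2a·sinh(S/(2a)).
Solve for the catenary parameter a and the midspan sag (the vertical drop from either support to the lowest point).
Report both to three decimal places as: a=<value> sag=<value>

seed: a₀ = √(S³/(24(L−S))) = √(191.946³/(24·3.996)) = 271.550270
iter 1: u=0.353426  f(a)=+2.503e-02  f'(a)=-2.980e-02  a ← 271.550270 − (+2.503e-02/-2.980e-02) = 272.390242
iter 2: u=0.352336  f(a)=+1.166e-04  f'(a)=-2.952e-02  a ← 272.390242 − (+1.166e-04/-2.952e-02) = 272.394192
iter 3: u=0.352331  f(a)=+2.558e-09  f'(a)=-2.952e-02  a ← 272.394192 − (+2.558e-09/-2.952e-02) = 272.394192
iter 4: u=0.352331  f(a)=+0.000e+00  f'(a)=-2.952e-02  a ← 272.394192 − (+0.000e+00/-2.952e-02) = 272.394192
converged: |Δa| < 1e-12 after 4 iterations
sag = a·(cosh(S/(2a)) − 1) = 272.394192·(cosh(0.352331) − 1) = 17.082772
T_max/T_min = cosh(S/(2a)) = 1.062713

a=272.394 sag=17.083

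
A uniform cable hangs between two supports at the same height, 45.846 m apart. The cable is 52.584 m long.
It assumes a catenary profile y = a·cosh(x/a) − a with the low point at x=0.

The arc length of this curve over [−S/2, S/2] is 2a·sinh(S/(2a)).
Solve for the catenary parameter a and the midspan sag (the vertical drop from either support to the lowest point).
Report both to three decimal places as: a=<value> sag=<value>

seed: a₀ = √(S³/(24(L−S))) = √(45.846³/(24·6.738)) = 24.410746
iter 1: u=0.939054  f(a)=+3.034e-01  f'(a)=-6.023e-01  a ← 24.410746 − (+3.034e-01/-6.023e-01) = 24.914489
iter 2: u=0.920067  f(a)=+9.646e-03  f'(a)=-5.645e-01  a ← 24.914489 − (+9.646e-03/-5.645e-01) = 24.931575
iter 3: u=0.919436  f(a)=+1.046e-05  f'(a)=-5.633e-01  a ← 24.931575 − (+1.046e-05/-5.633e-01) = 24.931594
iter 4: u=0.919436  f(a)=+1.233e-11  f'(a)=-5.633e-01  a ← 24.931594 − (+1.233e-11/-5.633e-01) = 24.931594
converged: |Δa| < 1e-12 after 4 iterations
sag = a·(cosh(S/(2a)) − 1) = 24.931594·(cosh(0.919436) − 1) = 11.301728
T_max/T_min = cosh(S/(2a)) = 1.453309

a=24.932 sag=11.302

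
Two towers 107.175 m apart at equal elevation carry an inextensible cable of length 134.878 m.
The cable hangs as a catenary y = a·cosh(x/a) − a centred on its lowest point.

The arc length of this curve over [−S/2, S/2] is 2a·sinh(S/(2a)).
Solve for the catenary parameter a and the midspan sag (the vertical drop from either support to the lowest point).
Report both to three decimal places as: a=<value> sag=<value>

seed: a₀ = √(S³/(24(L−S))) = √(107.175³/(24·27.703)) = 43.029987
iter 1: u=1.245352  f(a)=+2.229e+00  f'(a)=-1.499e+00  a ← 43.029987 − (+2.229e+00/-1.499e+00) = 44.517477
iter 2: u=1.203741  f(a)=+1.208e-01  f'(a)=-1.340e+00  a ← 44.517477 − (+1.208e-01/-1.340e+00) = 44.607618
iter 3: u=1.201308  f(a)=+3.998e-04  f'(a)=-1.331e+00  a ← 44.607618 − (+3.998e-04/-1.331e+00) = 44.607919
iter 4: u=1.201300  f(a)=+4.411e-09  f'(a)=-1.331e+00  a ← 44.607919 − (+4.411e-09/-1.331e+00) = 44.607919
iter 5: u=1.201300  f(a)=+0.000e+00  f'(a)=-1.331e+00  a ← 44.607919 − (+0.000e+00/-1.331e+00) = 44.607919
converged: |Δa| < 1e-12 after 5 iterations
sag = a·(cosh(S/(2a)) − 1) = 44.607919·(cosh(1.201300) − 1) = 36.249271
T_max/T_min = cosh(S/(2a)) = 1.812620

a=44.608 sag=36.249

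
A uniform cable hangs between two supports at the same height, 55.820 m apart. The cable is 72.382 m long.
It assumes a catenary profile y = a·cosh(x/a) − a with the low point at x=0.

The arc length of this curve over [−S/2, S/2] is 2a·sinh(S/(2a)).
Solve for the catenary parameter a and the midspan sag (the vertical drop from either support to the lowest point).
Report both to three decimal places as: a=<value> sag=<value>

a=21.792 sag=20.453

seed: a₀ = √(S³/(24(L−S))) = √(55.820³/(24·16.562)) = 20.918124
iter 1: u=1.334250  f(a)=+1.538e+00  f'(a)=-1.884e+00  a ← 20.918124 − (+1.538e+00/-1.884e+00) = 21.734639
iter 2: u=1.284125  f(a)=+9.465e-02  f'(a)=-1.659e+00  a ← 21.734639 − (+9.465e-02/-1.659e+00) = 21.791707
iter 3: u=1.280762  f(a)=+4.104e-04  f'(a)=-1.644e+00  a ← 21.791707 − (+4.104e-04/-1.644e+00) = 21.791957
iter 4: u=1.280748  f(a)=+7.787e-09  f'(a)=-1.644e+00  a ← 21.791957 − (+7.787e-09/-1.644e+00) = 21.791957
iter 5: u=1.280748  f(a)=+1.421e-14  f'(a)=-1.644e+00  a ← 21.791957 − (+1.421e-14/-1.644e+00) = 21.791957
converged: |Δa| < 1e-12 after 5 iterations
sag = a·(cosh(S/(2a)) − 1) = 21.791957·(cosh(1.280748) − 1) = 20.453491
T_max/T_min = cosh(S/(2a)) = 1.938580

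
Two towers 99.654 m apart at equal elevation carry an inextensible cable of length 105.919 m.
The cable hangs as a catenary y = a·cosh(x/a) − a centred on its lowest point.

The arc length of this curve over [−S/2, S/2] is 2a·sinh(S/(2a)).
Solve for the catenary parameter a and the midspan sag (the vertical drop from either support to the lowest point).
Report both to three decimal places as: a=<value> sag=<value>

seed: a₀ = √(S³/(24(L−S))) = √(99.654³/(24·6.265)) = 81.128967
iter 1: u=0.614170  f(a)=+1.192e-01  f'(a)=-1.604e-01  a ← 81.128967 − (+1.192e-01/-1.604e-01) = 81.872503
iter 2: u=0.608593  f(a)=+1.659e-03  f'(a)=-1.559e-01  a ← 81.872503 − (+1.659e-03/-1.559e-01) = 81.883143
iter 3: u=0.608514  f(a)=+3.312e-07  f'(a)=-1.559e-01  a ← 81.883143 − (+3.312e-07/-1.559e-01) = 81.883145
iter 4: u=0.608514  f(a)=+1.421e-14  f'(a)=-1.559e-01  a ← 81.883145 − (+1.421e-14/-1.559e-01) = 81.883145
converged: |Δa| < 1e-12 after 4 iterations
sag = a·(cosh(S/(2a)) − 1) = 81.883145·(cosh(0.608514) − 1) = 15.633818
T_max/T_min = cosh(S/(2a)) = 1.190928

a=81.883 sag=15.634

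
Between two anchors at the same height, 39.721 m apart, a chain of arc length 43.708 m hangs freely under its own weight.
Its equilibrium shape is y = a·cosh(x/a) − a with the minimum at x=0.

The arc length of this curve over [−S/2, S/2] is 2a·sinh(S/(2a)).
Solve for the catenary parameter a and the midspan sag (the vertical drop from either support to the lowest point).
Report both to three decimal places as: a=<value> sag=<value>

a=25.969 sag=7.972

seed: a₀ = √(S³/(24(L−S))) = √(39.721³/(24·3.987)) = 25.591841
iter 1: u=0.776048  f(a)=+1.218e-01  f'(a)=-3.308e-01  a ← 25.591841 − (+1.218e-01/-3.308e-01) = 25.960071
iter 2: u=0.765040  f(a)=+2.679e-03  f'(a)=-3.164e-01  a ← 25.960071 − (+2.679e-03/-3.164e-01) = 25.968538
iter 3: u=0.764791  f(a)=+1.360e-06  f'(a)=-3.160e-01  a ← 25.968538 − (+1.360e-06/-3.160e-01) = 25.968542
iter 4: u=0.764791  f(a)=+3.411e-13  f'(a)=-3.160e-01  a ← 25.968542 − (+3.411e-13/-3.160e-01) = 25.968542
converged: |Δa| < 1e-12 after 4 iterations
sag = a·(cosh(S/(2a)) − 1) = 25.968542·(cosh(0.764791) − 1) = 7.972031
T_max/T_min = cosh(S/(2a)) = 1.306988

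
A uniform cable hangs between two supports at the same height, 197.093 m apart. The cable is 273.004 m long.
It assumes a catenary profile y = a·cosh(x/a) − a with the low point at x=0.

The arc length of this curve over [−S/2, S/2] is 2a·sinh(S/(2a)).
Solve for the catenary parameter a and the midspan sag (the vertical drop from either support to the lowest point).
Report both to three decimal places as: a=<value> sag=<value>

a=68.282 sag=84.346

seed: a₀ = √(S³/(24(L−S))) = √(197.093³/(24·75.911)) = 64.825940
iter 1: u=1.520171  f(a)=+9.270e+00  f'(a)=-2.930e+00  a ← 64.825940 − (+9.270e+00/-2.930e+00) = 67.989810
iter 2: u=1.449430  f(a)=+7.218e-01  f'(a)=-2.490e+00  a ← 67.989810 − (+7.218e-01/-2.490e+00) = 68.279728
iter 3: u=1.443276  f(a)=+5.194e-03  f'(a)=-2.454e+00  a ← 68.279728 − (+5.194e-03/-2.454e+00) = 68.281845
iter 4: u=1.443231  f(a)=+2.732e-07  f'(a)=-2.454e+00  a ← 68.281845 − (+2.732e-07/-2.454e+00) = 68.281845
iter 5: u=1.443231  f(a)=+0.000e+00  f'(a)=-2.454e+00  a ← 68.281845 − (+0.000e+00/-2.454e+00) = 68.281845
converged: |Δa| < 1e-12 after 5 iterations
sag = a·(cosh(S/(2a)) − 1) = 68.281845·(cosh(1.443231) − 1) = 84.345827
T_max/T_min = cosh(S/(2a)) = 2.235260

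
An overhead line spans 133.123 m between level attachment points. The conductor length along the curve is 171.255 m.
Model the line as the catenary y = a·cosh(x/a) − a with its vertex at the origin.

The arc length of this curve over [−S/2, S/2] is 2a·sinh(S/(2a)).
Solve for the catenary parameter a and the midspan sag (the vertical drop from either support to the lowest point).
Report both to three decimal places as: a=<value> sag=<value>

seed: a₀ = √(S³/(24(L−S))) = √(133.123³/(24·38.132)) = 50.772580
iter 1: u=1.310973  f(a)=+3.414e+00  f'(a)=-1.777e+00  a ← 50.772580 − (+3.414e+00/-1.777e+00) = 52.694312
iter 2: u=1.263163  f(a)=+2.034e-01  f'(a)=-1.571e+00  a ← 52.694312 − (+2.034e-01/-1.571e+00) = 52.823820
iter 3: u=1.260066  f(a)=+8.232e-04  f'(a)=-1.558e+00  a ← 52.823820 − (+8.232e-04/-1.558e+00) = 52.824348
iter 4: u=1.260053  f(a)=+1.360e-08  f'(a)=-1.558e+00  a ← 52.824348 − (+1.360e-08/-1.558e+00) = 52.824348
iter 5: u=1.260053  f(a)=+0.000e+00  f'(a)=-1.558e+00  a ← 52.824348 − (+0.000e+00/-1.558e+00) = 52.824348
converged: |Δa| < 1e-12 after 5 iterations
sag = a·(cosh(S/(2a)) − 1) = 52.824348·(cosh(1.260053) − 1) = 47.786191
T_max/T_min = cosh(S/(2a)) = 1.904624

a=52.824 sag=47.786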